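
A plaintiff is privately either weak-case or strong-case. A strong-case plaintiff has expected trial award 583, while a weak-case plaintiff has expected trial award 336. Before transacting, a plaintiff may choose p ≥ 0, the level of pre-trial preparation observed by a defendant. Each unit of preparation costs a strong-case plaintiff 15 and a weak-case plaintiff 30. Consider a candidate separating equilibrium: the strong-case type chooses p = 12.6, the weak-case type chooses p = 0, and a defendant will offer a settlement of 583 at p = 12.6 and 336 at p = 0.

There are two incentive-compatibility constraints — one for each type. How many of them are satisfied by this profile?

Weak-case type: stay at 0 → 336; mimic → 583 − 30 × 12.6 = 205. IC holds (336 ≥ 205).
Strong-case type: signal → 583 − 15 × 12.6 = 394; deviate to 0 → 336. IC holds (394 ≥ 336).
2 of 2 constraints hold, so this is a separating equilibrium.

2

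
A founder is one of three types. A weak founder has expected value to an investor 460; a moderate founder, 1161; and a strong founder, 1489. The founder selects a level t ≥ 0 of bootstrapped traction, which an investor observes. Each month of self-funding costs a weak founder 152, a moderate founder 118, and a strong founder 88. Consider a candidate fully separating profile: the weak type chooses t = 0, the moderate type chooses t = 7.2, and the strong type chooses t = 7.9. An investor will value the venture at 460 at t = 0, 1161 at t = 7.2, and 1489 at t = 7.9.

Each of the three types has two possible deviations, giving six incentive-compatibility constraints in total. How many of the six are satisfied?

Strong (own payoff 1489 − 88×7.9 = 793.8): to t=0 gives 460 → no gain ✓; to t=7.2 gives 1161 − 88×7.2 = 527.4 → no gain ✓.
Weak (own payoff 460): to t=7.2 gives 1161 − 152×7.2 = 66.6 → no gain ✓; to t=7.9 gives 1489 − 152×7.9 = 288.2 → no gain ✓.
Moderate (own payoff 1161 − 118×7.2 = 311.4): to t=0 gives 460 → profitable ✗; to t=7.9 gives 1489 − 118×7.9 = 556.8 → profitable ✗.
4 of the 6 constraints hold; not an equilibrium.

4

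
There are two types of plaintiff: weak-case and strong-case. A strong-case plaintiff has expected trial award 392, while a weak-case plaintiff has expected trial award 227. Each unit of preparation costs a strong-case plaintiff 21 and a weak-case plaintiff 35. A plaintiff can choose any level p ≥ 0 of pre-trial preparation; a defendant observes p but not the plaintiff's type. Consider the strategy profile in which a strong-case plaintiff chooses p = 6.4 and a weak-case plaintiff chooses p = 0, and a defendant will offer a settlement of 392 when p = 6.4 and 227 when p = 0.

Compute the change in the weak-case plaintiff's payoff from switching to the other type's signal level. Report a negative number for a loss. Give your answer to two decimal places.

-59.00

Playing p = 0 the weak-case plaintiff receives 227.
Deviating to p = 6.4 brings payment 392 at cost 35 × 6.4 = 224, netting 168.
Gain from deviating: 168 − 227 = -59.00.
The gain is negative, so the weak-case type's incentive-compatibility constraint is satisfied.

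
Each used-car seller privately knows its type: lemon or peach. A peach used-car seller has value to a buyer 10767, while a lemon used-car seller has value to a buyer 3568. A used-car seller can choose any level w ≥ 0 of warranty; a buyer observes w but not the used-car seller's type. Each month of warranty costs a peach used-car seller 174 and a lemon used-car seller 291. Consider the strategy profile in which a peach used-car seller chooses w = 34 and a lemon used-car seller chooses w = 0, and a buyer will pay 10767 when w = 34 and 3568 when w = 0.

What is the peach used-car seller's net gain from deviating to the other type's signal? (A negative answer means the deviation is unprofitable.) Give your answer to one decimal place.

-1283.0

Playing w = 34 the peach used-car seller receives 10767 − 174 × 34 = 4851.
Deviating to w = 0 yields 3568 instead.
Gain from deviating: 3568 − 4851 = -1283.0.
The gain is negative, so the peach type's incentive-compatibility constraint is satisfied.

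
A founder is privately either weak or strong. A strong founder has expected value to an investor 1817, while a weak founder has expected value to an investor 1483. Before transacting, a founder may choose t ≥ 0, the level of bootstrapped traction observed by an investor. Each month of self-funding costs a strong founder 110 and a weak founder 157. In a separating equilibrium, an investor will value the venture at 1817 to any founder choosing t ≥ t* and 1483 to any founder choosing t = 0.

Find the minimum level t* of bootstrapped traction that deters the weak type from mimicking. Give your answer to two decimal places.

A weak founder choosing t = 0 receives 1483.
Imitating at t* instead would pay 1817 at cost 157·t*, netting 1817 − 157·t*.
Indifference: 1483 = 1817 − 157·t*, so t* = (1817 − 1483) / 157 ≈ 2.13.
This is the weak type's binding incentive-compatibility constraint; any t ≥ 2.13 sustains separation on that side.

2.13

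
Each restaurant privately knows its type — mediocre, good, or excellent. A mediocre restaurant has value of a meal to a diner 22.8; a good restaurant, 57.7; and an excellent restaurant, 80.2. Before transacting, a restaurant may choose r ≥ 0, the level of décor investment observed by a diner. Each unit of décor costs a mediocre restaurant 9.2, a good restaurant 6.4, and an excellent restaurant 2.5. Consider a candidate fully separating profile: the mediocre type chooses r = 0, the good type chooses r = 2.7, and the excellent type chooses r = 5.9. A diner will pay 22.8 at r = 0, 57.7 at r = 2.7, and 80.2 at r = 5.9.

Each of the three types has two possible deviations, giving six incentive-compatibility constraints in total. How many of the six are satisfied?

Mediocre (own payoff 22.8): to r=2.7 gives 57.7 − 9.2×2.7 = 32.86 → profitable ✗; to r=5.9 gives 80.2 − 9.2×5.9 = 25.92 → profitable ✗.
Excellent (own payoff 80.2 − 2.5×5.9 = 65.45): to r=0 gives 22.8 → no gain ✓; to r=2.7 gives 57.7 − 2.5×2.7 = 50.95 → no gain ✓.
Good (own payoff 57.7 − 6.4×2.7 = 40.42): to r=0 gives 22.8 → no gain ✓; to r=5.9 gives 80.2 − 6.4×5.9 = 42.44 → profitable ✗.
3 of the 6 constraints hold; not an equilibrium.

3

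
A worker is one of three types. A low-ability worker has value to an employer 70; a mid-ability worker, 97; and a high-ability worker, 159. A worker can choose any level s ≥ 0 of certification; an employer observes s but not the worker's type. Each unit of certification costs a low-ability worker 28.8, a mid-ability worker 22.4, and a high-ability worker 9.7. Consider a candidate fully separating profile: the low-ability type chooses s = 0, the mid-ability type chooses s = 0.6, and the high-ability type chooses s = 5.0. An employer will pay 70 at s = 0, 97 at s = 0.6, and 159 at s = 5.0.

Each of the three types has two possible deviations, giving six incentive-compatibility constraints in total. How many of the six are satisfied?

5

Low-ability (own payoff 70): to s=0.6 gives 97 − 28.8×0.6 = 79.72 → profitable ✗; to s=5.0 gives 159 − 28.8×5.0 = 15 → no gain ✓.
Mid-ability (own payoff 97 − 22.4×0.6 = 83.56): to s=0 gives 70 → no gain ✓; to s=5.0 gives 159 − 22.4×5.0 = 47 → no gain ✓.
High-ability (own payoff 159 − 9.7×5.0 = 110.5): to s=0 gives 70 → no gain ✓; to s=0.6 gives 97 − 9.7×0.6 = 91.18 → no gain ✓.
5 of the 6 constraints hold; not an equilibrium.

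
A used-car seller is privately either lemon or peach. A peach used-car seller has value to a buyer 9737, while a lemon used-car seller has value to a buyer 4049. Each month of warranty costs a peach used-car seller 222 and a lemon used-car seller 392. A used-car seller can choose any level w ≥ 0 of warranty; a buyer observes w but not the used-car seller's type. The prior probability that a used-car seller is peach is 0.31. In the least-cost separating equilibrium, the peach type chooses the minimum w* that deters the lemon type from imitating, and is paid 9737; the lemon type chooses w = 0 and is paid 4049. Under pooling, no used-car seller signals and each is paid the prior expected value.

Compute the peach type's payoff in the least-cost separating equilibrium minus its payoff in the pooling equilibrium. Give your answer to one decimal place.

703.5

Least-cost separating signal: w* solves 4049 = 9737 − 392·w*, so w* = (9737 − 4049)/392 ≈ 14.5102.
Peach type's separating payoff: 9737 − 222 × w* = 9737 − 222 × (9737 − 4049)/392 = 9737 − 1262736/392 ≈ 6515.735.
Pooling payoff: 0.31 × 9737 + 0.69 × 4049 = 5812.28.
Difference: 6515.735 − 5812.28 = 703.455, i.e. 703.5 to one decimal place.
The peach type prefers to separate.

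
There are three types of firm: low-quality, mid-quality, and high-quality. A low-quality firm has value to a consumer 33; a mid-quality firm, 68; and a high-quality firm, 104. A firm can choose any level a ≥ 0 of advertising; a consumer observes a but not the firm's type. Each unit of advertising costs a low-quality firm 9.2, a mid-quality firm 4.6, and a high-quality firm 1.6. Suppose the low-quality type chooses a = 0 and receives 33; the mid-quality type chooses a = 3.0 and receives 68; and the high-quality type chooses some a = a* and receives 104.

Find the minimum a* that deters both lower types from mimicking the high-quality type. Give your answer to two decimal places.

Mid-quality type (on-path payoff 68 − 4.6×3.0 = 54.2) won't mimic when 54.2 ≥ 104 − 4.6·a*, i.e. a* ≥ 10.83.
Low-quality type (on-path payoff 33) won't mimic when 33 ≥ 104 − 9.2·a*, i.e. a* ≥ 7.72.
Both must hold, so a* = max(7.72, 10.83) = 10.83. The mid-quality type's constraint binds.

10.83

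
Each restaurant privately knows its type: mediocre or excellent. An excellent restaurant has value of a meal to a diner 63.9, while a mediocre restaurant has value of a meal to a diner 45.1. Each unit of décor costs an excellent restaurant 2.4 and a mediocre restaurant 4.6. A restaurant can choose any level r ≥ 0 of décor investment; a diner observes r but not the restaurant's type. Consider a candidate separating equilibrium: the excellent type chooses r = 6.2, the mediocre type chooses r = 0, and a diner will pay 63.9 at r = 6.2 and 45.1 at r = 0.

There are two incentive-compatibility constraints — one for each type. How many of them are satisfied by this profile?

Excellent type: signal → 63.9 − 2.4 × 6.2 = 49.02; deviate to 0 → 45.1. IC holds (49.02 ≥ 45.1).
Mediocre type: stay at 0 → 45.1; mimic → 63.9 − 4.6 × 6.2 = 35.38. IC holds (45.1 ≥ 35.38).
2 of 2 constraints hold, so this is a separating equilibrium.

2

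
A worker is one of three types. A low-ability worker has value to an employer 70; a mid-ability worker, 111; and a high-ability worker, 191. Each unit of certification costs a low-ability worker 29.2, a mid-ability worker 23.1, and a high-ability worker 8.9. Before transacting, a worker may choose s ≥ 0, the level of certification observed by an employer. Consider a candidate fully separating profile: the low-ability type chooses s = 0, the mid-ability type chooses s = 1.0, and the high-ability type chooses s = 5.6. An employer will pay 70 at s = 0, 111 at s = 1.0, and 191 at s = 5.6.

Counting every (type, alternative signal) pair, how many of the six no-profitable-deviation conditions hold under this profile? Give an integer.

Mid-ability (own payoff 111 − 23.1×1.0 = 87.9): to s=0 gives 70 → no gain ✓; to s=5.6 gives 191 − 23.1×5.6 = 61.64 → no gain ✓.
High-ability (own payoff 191 − 8.9×5.6 = 141.16): to s=0 gives 70 → no gain ✓; to s=1.0 gives 111 − 8.9×1.0 = 102.1 → no gain ✓.
Low-ability (own payoff 70): to s=1.0 gives 111 − 29.2×1.0 = 81.8 → profitable ✗; to s=5.6 gives 191 − 29.2×5.6 = 27.48 → no gain ✓.
5 of the 6 constraints hold; not an equilibrium.

5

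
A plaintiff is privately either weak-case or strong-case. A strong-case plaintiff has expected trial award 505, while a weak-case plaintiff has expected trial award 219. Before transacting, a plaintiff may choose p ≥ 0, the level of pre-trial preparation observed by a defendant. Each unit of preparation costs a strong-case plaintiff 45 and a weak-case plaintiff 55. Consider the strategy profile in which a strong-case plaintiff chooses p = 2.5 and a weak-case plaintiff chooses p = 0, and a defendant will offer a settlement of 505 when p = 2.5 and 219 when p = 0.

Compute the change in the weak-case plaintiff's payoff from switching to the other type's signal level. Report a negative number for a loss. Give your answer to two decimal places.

148.50

Playing p = 0 the weak-case plaintiff receives 219.
Deviating to p = 2.5 brings payment 505 at cost 55 × 2.5 = 137.5, netting 367.5.
Gain from deviating: 367.5 − 219 = 148.50.
The gain is positive, so the weak-case type's incentive-compatibility constraint is violated — this profile is not a separating equilibrium.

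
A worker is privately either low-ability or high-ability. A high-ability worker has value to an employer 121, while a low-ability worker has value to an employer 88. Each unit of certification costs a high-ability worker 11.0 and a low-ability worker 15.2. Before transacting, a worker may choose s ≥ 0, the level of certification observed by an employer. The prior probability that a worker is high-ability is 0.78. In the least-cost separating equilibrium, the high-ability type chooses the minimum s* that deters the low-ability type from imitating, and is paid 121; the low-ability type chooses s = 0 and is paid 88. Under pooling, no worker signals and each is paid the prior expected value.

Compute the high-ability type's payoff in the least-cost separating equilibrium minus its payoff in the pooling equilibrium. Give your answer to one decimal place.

Least-cost separating signal: s* solves 88 = 121 − 15.2·s*, so s* = (121 − 88)/15.2 ≈ 2.1711.
High-ability type's separating payoff: 121 − 11.0 × s* = 121 − 11.0 × (121 − 88)/15.2 = 121 − 363/15.2 ≈ 97.118.
Pooling payoff: 0.78 × 121 + 0.22 × 88 = 113.74.
Difference: 97.118 − 113.74 = -16.622, i.e. -16.6 to one decimal place.
The high-ability type would prefer the pooling outcome.

-16.6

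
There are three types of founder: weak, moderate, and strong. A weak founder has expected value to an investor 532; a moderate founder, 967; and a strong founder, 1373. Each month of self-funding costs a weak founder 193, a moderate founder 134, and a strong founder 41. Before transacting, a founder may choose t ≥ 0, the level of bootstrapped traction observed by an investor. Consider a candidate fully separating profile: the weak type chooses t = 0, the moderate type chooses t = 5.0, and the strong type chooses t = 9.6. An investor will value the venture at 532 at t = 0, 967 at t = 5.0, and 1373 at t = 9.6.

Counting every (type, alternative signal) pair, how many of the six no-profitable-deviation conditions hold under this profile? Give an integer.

5

Strong (own payoff 1373 − 41×9.6 = 979.4): to t=0 gives 532 → no gain ✓; to t=5.0 gives 967 − 41×5.0 = 762 → no gain ✓.
Moderate (own payoff 967 − 134×5.0 = 297): to t=0 gives 532 → profitable ✗; to t=9.6 gives 1373 − 134×9.6 = 86.6 → no gain ✓.
Weak (own payoff 532): to t=5.0 gives 967 − 193×5.0 = 2 → no gain ✓; to t=9.6 gives 1373 − 193×9.6 = -479.8 → no gain ✓.
5 of the 6 constraints hold; not an equilibrium.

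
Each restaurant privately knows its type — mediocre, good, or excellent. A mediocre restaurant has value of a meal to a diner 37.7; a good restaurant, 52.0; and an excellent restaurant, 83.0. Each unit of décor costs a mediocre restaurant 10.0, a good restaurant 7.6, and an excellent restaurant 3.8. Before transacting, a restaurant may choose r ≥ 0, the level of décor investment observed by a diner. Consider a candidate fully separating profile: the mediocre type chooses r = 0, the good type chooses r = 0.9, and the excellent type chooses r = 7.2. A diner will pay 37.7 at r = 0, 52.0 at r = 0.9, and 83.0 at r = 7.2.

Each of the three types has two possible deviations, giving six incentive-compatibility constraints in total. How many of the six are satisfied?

Mediocre (own payoff 37.7): to r=0.9 gives 52.0 − 10.0×0.9 = 43 → profitable ✗; to r=7.2 gives 83.0 − 10.0×7.2 = 11 → no gain ✓.
Excellent (own payoff 83.0 − 3.8×7.2 = 55.64): to r=0 gives 37.7 → no gain ✓; to r=0.9 gives 52.0 − 3.8×0.9 = 48.58 → no gain ✓.
Good (own payoff 52.0 − 7.6×0.9 = 45.16): to r=0 gives 37.7 → no gain ✓; to r=7.2 gives 83.0 − 7.6×7.2 = 28.28 → no gain ✓.
5 of the 6 constraints hold; not an equilibrium.

5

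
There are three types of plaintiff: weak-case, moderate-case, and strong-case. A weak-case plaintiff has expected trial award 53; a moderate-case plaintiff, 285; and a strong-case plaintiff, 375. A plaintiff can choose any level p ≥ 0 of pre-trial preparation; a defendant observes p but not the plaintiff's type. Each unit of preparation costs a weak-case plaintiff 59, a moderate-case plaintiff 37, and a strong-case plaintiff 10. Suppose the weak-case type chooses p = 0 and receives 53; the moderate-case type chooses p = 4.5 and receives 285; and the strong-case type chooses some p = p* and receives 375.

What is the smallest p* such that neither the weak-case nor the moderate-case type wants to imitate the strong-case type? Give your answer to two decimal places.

Moderate-case type (on-path payoff 285 − 37×4.5 = 118.5) won't mimic when 118.5 ≥ 375 − 37·p*, i.e. p* ≥ 6.93.
Weak-case type (on-path payoff 53) won't mimic when 53 ≥ 375 − 59·p*, i.e. p* ≥ 5.46.
Both must hold, so p* = max(5.46, 6.93) = 6.93. The moderate-case type's constraint binds.

6.93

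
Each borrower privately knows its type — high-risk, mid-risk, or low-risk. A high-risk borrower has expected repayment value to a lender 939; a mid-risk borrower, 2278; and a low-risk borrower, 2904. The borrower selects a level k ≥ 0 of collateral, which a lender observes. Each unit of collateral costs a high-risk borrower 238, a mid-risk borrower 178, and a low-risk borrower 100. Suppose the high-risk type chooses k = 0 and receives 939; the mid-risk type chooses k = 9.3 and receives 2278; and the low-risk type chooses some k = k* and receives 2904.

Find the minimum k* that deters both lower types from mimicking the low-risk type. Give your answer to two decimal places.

High-risk type (on-path payoff 939) won't mimic when 939 ≥ 2904 − 238·k*, i.e. k* ≥ 8.26.
Mid-risk type (on-path payoff 2278 − 178×9.3 = 622.6) won't mimic when 622.6 ≥ 2904 − 178·k*, i.e. k* ≥ 12.82.
Both must hold, so k* = max(8.26, 12.82) = 12.82. The mid-risk type's constraint binds.

12.82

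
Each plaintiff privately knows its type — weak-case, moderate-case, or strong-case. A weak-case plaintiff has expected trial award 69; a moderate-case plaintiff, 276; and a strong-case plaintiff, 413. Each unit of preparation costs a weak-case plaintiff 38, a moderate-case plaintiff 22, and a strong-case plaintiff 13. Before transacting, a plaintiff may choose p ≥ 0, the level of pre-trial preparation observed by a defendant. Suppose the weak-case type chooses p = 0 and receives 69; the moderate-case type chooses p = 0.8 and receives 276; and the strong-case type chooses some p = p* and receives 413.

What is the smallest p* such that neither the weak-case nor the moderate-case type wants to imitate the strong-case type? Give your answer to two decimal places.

Moderate-case type (on-path payoff 276 − 22×0.8 = 258.4) won't mimic when 258.4 ≥ 413 − 22·p*, i.e. p* ≥ 7.03.
Weak-case type (on-path payoff 69) won't mimic when 69 ≥ 413 − 38·p*, i.e. p* ≥ 9.05.
Both must hold, so p* = max(9.05, 7.03) = 9.05. The weak-case type's constraint binds.

9.05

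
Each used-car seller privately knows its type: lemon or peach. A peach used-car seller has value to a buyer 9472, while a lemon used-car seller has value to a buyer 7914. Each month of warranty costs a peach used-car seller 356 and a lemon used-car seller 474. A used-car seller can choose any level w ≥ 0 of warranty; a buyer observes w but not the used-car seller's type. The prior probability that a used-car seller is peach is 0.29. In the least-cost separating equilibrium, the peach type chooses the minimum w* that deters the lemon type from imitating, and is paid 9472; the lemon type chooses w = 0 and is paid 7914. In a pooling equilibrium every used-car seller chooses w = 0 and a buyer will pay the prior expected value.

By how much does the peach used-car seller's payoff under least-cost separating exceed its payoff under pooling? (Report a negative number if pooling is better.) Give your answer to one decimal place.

Least-cost separating signal: w* solves 7914 = 9472 − 474·w*, so w* = (9472 − 7914)/474 ≈ 3.2869.
Peach type's separating payoff: 9472 − 356 × w* = 9472 − 356 × (9472 − 7914)/474 = 9472 − 554648/474 ≈ 8301.857.
Pooling payoff: 0.29 × 9472 + 0.71 × 7914 = 8365.82.
Difference: 8301.857 − 8365.82 = -63.963, i.e. -64.0 to one decimal place.
The peach type would prefer the pooling outcome.

-64.0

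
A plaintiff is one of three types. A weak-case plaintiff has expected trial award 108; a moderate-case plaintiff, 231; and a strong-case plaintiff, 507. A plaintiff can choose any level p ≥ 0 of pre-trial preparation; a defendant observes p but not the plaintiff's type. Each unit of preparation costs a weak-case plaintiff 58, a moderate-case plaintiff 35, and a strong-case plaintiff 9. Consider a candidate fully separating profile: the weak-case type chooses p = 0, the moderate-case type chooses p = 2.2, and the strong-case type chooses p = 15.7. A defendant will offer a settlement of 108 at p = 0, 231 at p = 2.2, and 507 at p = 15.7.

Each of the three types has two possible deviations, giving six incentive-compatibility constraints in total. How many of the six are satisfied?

6

Strong-case (own payoff 507 − 9×15.7 = 365.7): to p=0 gives 108 → no gain ✓; to p=2.2 gives 231 − 9×2.2 = 211.2 → no gain ✓.
Moderate-case (own payoff 231 − 35×2.2 = 154): to p=0 gives 108 → no gain ✓; to p=15.7 gives 507 − 35×15.7 = -42.5 → no gain ✓.
Weak-case (own payoff 108): to p=2.2 gives 231 − 58×2.2 = 103.4 → no gain ✓; to p=15.7 gives 507 − 58×15.7 = -403.6 → no gain ✓.
6 of the 6 constraints hold; this profile is a separating equilibrium.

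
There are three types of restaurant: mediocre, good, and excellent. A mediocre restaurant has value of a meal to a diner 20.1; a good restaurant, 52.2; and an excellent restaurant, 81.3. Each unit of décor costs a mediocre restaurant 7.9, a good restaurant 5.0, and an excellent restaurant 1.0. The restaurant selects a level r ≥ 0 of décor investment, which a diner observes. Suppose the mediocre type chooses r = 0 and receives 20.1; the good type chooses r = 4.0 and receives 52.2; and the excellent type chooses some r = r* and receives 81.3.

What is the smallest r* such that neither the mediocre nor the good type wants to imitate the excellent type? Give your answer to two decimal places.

9.82

Mediocre type (on-path payoff 20.1) won't mimic when 20.1 ≥ 81.3 − 7.9·r*, i.e. r* ≥ 7.75.
Good type (on-path payoff 52.2 − 5.0×4.0 = 32.2) won't mimic when 32.2 ≥ 81.3 − 5.0·r*, i.e. r* ≥ 9.82.
Both must hold, so r* = max(7.75, 9.82) = 9.82. The good type's constraint binds.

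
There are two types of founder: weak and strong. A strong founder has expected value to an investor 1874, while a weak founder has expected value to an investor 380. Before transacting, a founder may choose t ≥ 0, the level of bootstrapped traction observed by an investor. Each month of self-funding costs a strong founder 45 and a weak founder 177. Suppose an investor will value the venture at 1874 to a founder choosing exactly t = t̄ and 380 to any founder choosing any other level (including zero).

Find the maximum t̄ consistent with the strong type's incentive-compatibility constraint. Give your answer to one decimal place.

33.2

Choosing t̄ yields the strong type 1874 − 45·t̄; choosing zero yields 380.
The strong type is indifferent at 1874 − 45·t̄ = 380, i.e. t̄ = (1874 − 380) / 45 = 33.2.
For any t̄ above 33.2 the strong type would rather pool at zero, so separation collapses.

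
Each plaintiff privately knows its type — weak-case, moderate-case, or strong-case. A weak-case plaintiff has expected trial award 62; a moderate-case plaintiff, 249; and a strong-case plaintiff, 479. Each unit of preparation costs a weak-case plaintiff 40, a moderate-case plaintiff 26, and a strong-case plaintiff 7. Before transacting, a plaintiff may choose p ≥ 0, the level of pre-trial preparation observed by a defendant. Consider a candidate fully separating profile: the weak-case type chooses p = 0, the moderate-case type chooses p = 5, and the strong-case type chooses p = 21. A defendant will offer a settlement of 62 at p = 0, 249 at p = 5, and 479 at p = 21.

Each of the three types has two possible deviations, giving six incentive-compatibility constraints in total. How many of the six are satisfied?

Moderate-case (own payoff 249 − 26×5 = 119): to p=0 gives 62 → no gain ✓; to p=21 gives 479 − 26×21 = -67 → no gain ✓.
Weak-case (own payoff 62): to p=5 gives 249 − 40×5 = 49 → no gain ✓; to p=21 gives 479 − 40×21 = -361 → no gain ✓.
Strong-case (own payoff 479 − 7×21 = 332): to p=0 gives 62 → no gain ✓; to p=5 gives 249 − 7×5 = 214 → no gain ✓.
6 of the 6 constraints hold; this profile is a separating equilibrium.

6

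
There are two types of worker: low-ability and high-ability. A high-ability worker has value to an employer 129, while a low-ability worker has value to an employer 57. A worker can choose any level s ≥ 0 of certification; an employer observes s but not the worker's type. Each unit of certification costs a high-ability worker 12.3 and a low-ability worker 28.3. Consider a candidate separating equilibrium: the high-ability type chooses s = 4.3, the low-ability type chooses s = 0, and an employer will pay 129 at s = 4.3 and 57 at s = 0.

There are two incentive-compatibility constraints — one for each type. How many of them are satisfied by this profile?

2

High-ability type: signal → 129 − 12.3 × 4.3 = 76.11; deviate to 0 → 57. IC holds (76.11 ≥ 57).
Low-ability type: stay at 0 → 57; mimic → 129 − 28.3 × 4.3 = 7.31. IC holds (57 ≥ 7.31).
2 of 2 constraints hold, so this is a separating equilibrium.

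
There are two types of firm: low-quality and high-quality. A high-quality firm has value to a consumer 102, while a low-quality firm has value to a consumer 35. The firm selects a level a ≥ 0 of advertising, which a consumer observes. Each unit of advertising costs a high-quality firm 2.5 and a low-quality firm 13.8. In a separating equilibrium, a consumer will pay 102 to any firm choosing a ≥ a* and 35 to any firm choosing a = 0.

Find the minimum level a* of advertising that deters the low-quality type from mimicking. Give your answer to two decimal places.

4.86

A low-quality firm choosing a = 0 receives 35.
Imitating at a* instead would pay 102 at cost 13.8·a*, netting 102 − 13.8·a*.
Indifference: 35 = 102 − 13.8·a*, so a* = (102 − 35) / 13.8 ≈ 4.86.
At a* the low-quality type's incentive constraint just binds; the high-quality type strictly prefers a* since its per-unit cost is lower.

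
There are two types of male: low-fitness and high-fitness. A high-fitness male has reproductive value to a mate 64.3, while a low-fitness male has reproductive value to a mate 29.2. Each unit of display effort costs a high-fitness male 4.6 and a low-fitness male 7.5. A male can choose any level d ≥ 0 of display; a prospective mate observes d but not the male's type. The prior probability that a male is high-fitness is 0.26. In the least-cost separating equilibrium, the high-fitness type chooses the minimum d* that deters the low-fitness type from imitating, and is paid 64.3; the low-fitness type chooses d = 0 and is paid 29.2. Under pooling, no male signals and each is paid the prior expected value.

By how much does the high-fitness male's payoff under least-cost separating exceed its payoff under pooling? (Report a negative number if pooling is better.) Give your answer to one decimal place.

4.4

Least-cost separating signal: d* solves 29.2 = 64.3 − 7.5·d*, so d* = (64.3 − 29.2)/7.5 = 4.68.
High-fitness type's separating payoff: 64.3 − 4.6 × d* = 64.3 − 4.6 × (64.3 − 29.2)/7.5 = 64.3 − 161.46/7.5 = 42.772.
Pooling payoff: 0.26 × 64.3 + 0.74 × 29.2 = 38.326.
Difference: 42.772 − 38.326 = 4.446, i.e. 4.4 to one decimal place.
The high-fitness type prefers to separate.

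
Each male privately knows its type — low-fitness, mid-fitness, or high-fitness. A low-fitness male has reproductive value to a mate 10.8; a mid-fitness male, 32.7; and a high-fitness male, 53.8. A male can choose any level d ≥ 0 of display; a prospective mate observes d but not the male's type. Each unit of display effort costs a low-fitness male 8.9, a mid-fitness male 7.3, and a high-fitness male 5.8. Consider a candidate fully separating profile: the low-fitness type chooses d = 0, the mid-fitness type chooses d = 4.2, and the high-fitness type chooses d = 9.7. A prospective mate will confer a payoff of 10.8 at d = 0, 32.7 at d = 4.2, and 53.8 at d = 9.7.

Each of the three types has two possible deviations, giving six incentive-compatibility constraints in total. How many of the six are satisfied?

High-fitness (own payoff 53.8 − 5.8×9.7 = -2.46): to d=0 gives 10.8 → profitable ✗; to d=4.2 gives 32.7 − 5.8×4.2 = 8.34 → profitable ✗.
Low-fitness (own payoff 10.8): to d=4.2 gives 32.7 − 8.9×4.2 = -4.68 → no gain ✓; to d=9.7 gives 53.8 − 8.9×9.7 = -32.53 → no gain ✓.
Mid-fitness (own payoff 32.7 − 7.3×4.2 = 2.04): to d=0 gives 10.8 → profitable ✗; to d=9.7 gives 53.8 − 7.3×9.7 = -17.01 → no gain ✓.
3 of the 6 constraints hold; not an equilibrium.

3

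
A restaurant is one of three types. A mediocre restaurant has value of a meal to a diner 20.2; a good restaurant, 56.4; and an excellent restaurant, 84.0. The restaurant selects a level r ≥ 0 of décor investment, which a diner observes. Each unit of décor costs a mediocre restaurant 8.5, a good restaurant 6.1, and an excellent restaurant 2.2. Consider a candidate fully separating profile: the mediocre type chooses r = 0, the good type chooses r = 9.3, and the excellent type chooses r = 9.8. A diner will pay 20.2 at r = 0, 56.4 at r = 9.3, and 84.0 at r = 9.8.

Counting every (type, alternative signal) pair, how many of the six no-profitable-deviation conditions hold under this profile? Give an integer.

4

Excellent (own payoff 84.0 − 2.2×9.8 = 62.44): to r=0 gives 20.2 → no gain ✓; to r=9.3 gives 56.4 − 2.2×9.3 = 35.94 → no gain ✓.
Good (own payoff 56.4 − 6.1×9.3 = -0.33): to r=0 gives 20.2 → profitable ✗; to r=9.8 gives 84.0 − 6.1×9.8 = 24.22 → profitable ✗.
Mediocre (own payoff 20.2): to r=9.3 gives 56.4 − 8.5×9.3 = -22.65 → no gain ✓; to r=9.8 gives 84.0 − 8.5×9.8 = 0.7 → no gain ✓.
4 of the 6 constraints hold; not an equilibrium.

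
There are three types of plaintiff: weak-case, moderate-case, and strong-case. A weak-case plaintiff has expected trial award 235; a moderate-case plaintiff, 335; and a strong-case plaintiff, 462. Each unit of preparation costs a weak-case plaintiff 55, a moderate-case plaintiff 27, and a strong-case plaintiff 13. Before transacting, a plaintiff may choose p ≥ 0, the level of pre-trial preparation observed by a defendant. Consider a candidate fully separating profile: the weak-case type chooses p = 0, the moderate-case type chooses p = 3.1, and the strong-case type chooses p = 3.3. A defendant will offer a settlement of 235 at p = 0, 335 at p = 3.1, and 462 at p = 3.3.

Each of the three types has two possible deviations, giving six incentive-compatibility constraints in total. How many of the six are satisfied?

Strong-case (own payoff 462 − 13×3.3 = 419.1): to p=0 gives 235 → no gain ✓; to p=3.1 gives 335 − 13×3.1 = 294.7 → no gain ✓.
Moderate-case (own payoff 335 − 27×3.1 = 251.3): to p=0 gives 235 → no gain ✓; to p=3.3 gives 462 − 27×3.3 = 372.9 → profitable ✗.
Weak-case (own payoff 235): to p=3.1 gives 335 − 55×3.1 = 164.5 → no gain ✓; to p=3.3 gives 462 − 55×3.3 = 280.5 → profitable ✗.
4 of the 6 constraints hold; not an equilibrium.

4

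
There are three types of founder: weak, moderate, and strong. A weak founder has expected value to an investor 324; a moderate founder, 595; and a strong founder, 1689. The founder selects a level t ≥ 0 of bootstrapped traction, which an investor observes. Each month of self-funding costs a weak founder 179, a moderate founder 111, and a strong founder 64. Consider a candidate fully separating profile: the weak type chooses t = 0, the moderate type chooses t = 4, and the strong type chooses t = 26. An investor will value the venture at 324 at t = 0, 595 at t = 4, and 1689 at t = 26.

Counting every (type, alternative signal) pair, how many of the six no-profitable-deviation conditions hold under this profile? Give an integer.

Weak (own payoff 324): to t=4 gives 595 − 179×4 = -121 → no gain ✓; to t=26 gives 1689 − 179×26 = -2965 → no gain ✓.
Moderate (own payoff 595 − 111×4 = 151): to t=0 gives 324 → profitable ✗; to t=26 gives 1689 − 111×26 = -1197 → no gain ✓.
Strong (own payoff 1689 − 64×26 = 25): to t=0 gives 324 → profitable ✗; to t=4 gives 595 − 64×4 = 339 → profitable ✗.
3 of the 6 constraints hold; not an equilibrium.

3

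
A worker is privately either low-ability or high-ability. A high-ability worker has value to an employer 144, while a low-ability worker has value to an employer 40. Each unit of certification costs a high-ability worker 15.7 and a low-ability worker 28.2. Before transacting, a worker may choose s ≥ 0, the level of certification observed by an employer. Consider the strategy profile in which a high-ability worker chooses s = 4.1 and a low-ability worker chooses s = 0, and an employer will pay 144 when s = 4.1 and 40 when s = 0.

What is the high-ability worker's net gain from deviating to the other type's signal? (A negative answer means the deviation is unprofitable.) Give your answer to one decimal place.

-39.6

Playing s = 4.1 the high-ability worker receives 144 − 15.7 × 4.1 = 79.63.
Deviating to s = 0 yields 40 instead.
Gain from deviating: 40 − 79.63 = -39.63, i.e. -39.6 to one decimal place.
The gain is negative, so the high-ability type's incentive-compatibility constraint is satisfied.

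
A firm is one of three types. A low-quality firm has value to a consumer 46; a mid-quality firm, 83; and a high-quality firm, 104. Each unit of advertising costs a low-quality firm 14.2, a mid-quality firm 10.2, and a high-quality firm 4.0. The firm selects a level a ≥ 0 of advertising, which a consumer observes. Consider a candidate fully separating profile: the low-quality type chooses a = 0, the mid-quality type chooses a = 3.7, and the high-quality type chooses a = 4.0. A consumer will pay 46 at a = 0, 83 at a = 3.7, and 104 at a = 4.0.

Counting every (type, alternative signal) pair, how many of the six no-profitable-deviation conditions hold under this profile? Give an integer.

Low-quality (own payoff 46): to a=3.7 gives 83 − 14.2×3.7 = 30.46 → no gain ✓; to a=4.0 gives 104 − 14.2×4.0 = 47.2 → profitable ✗.
High-quality (own payoff 104 − 4.0×4.0 = 88): to a=0 gives 46 → no gain ✓; to a=3.7 gives 83 − 4.0×3.7 = 68.2 → no gain ✓.
Mid-quality (own payoff 83 − 10.2×3.7 = 45.26): to a=0 gives 46 → profitable ✗; to a=4.0 gives 104 − 10.2×4.0 = 63.2 → profitable ✗.
3 of the 6 constraints hold; not an equilibrium.

3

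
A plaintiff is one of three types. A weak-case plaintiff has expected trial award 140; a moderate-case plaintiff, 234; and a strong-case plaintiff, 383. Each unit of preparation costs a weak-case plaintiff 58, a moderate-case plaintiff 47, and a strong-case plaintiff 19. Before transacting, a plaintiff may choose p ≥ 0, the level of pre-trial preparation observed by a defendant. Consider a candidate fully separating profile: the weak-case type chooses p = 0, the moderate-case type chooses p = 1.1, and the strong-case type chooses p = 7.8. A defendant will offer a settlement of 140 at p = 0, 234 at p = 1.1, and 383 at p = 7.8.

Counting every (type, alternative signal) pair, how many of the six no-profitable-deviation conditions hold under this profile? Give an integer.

5

Weak-case (own payoff 140): to p=1.1 gives 234 − 58×1.1 = 170.2 → profitable ✗; to p=7.8 gives 383 − 58×7.8 = -69.4 → no gain ✓.
Strong-case (own payoff 383 − 19×7.8 = 234.8): to p=0 gives 140 → no gain ✓; to p=1.1 gives 234 − 19×1.1 = 213.1 → no gain ✓.
Moderate-case (own payoff 234 − 47×1.1 = 182.3): to p=0 gives 140 → no gain ✓; to p=7.8 gives 383 − 47×7.8 = 16.4 → no gain ✓.
5 of the 6 constraints hold; not an equilibrium.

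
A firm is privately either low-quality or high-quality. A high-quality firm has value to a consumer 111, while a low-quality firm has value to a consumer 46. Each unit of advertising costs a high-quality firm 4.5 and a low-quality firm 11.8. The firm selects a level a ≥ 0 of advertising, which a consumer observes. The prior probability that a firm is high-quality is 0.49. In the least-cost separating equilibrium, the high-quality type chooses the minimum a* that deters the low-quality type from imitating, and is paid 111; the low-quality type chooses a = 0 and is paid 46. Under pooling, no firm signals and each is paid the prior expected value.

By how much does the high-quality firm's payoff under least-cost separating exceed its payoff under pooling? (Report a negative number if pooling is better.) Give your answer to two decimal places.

8.36

Least-cost separating signal: a* solves 46 = 111 − 11.8·a*, so a* = (111 − 46)/11.8 ≈ 5.5085.
High-quality type's separating payoff: 111 − 4.5 × a* = 111 − 4.5 × (111 − 46)/11.8 = 111 − 292.5/11.8 ≈ 86.2119.
Pooling payoff: 0.49 × 111 + 0.51 × 46 = 77.85.
Difference: 86.2119 − 77.85 = 8.3619, i.e. 8.36 to two decimal places.
The high-quality type prefers to separate.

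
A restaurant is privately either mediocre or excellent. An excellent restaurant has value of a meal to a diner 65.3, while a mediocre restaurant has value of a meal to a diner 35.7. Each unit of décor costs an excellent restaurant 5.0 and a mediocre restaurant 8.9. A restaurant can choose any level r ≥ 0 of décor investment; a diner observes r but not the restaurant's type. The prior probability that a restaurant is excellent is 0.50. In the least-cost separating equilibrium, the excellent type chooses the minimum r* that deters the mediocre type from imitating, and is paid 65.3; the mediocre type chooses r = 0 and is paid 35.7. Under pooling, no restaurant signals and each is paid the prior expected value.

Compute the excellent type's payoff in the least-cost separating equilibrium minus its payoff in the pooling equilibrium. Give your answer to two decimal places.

-1.83

Least-cost separating signal: r* solves 35.7 = 65.3 − 8.9·r*, so r* = (65.3 − 35.7)/8.9 ≈ 3.3258.
Excellent type's separating payoff: 65.3 − 5.0 × r* = 65.3 − 5.0 × (65.3 − 35.7)/8.9 = 65.3 − 148/8.9 ≈ 48.6708.
Pooling payoff: 0.50 × 65.3 + 0.50 × 35.7 = 50.5.
Difference: 48.6708 − 50.5 = -1.8292, i.e. -1.83 to two decimal places.
The excellent type would prefer the pooling outcome.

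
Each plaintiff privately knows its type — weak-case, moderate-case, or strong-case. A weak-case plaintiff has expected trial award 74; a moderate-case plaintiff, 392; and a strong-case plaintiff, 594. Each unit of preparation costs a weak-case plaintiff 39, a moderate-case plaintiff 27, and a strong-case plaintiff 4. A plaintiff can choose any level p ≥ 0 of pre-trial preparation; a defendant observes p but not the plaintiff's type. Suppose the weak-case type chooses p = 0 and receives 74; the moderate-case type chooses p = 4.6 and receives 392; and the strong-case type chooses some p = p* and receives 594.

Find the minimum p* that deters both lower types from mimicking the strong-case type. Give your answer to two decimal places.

13.33

Weak-case type (on-path payoff 74) won't mimic when 74 ≥ 594 − 39·p*, i.e. p* ≥ 13.33.
Moderate-case type (on-path payoff 392 − 27×4.6 = 267.8) won't mimic when 267.8 ≥ 594 − 27·p*, i.e. p* ≥ 12.08.
Both must hold, so p* = max(13.33, 12.08) = 13.33. The weak-case type's constraint binds.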